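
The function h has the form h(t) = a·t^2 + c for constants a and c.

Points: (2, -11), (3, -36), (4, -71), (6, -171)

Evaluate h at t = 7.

From h(2) = -11 and h(3) = -36: 4a + c = -11 and 9a + c = -36.
Subtracting: 5a = -25, so a = -5; then c = -11 − (-5)·4 = 9.
So h(t) = -5t² + 9, and h(7) = -236.

-236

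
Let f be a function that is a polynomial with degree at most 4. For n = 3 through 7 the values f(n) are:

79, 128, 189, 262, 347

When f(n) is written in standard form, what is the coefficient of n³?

First differences: 49, 61, 73, 85. Second differences: 12, 12, 12.
Level-2 differences are constant, so f has degree 2.
Fitting a degree-2 polynomial gives f(n) = 6n² + 7n + 4.
The coefficient of n³ is 0.

0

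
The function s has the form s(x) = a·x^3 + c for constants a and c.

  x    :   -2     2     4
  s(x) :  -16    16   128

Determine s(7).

From s(-2) = -16 and s(2) = 16: -8a + c = -16 and 8a + c = 16.
Subtracting: 16a = 32, so a = 2; then c = -16 − 2·(-8) = 0.
So s(x) = 2x³ + 0, and s(7) = 686.

686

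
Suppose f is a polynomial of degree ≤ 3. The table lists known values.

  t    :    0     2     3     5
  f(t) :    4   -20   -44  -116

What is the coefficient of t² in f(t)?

Write f(t) = at³ + bt² + ct + d; the 4 given values yield a linear system in the 4 coefficients.
Solving, the leading coefficient vanishes, and f(t) = -4t² - 4t + 4.
The coefficient of t² is -4.

-4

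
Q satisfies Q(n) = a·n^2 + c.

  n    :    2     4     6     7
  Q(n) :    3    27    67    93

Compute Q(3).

From Q(2) = 3 and Q(4) = 27: 4a + c = 3 and 16a + c = 27.
Subtracting: 12a = 24, so a = 2; then c = 3 − 2·4 = -5.
So Q(n) = 2n² − 5, and Q(3) = 13.

13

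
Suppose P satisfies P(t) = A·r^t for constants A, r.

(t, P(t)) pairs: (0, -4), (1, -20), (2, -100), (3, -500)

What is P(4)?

-2500

Consecutive ratio: -20/(-4) = 5, and -100/(-20) = 5, so r = 5.
Then A·5^0 = -4 gives A = -4, and P(t) = -4·5^t.
P(4) = -4·5^4 = -2500.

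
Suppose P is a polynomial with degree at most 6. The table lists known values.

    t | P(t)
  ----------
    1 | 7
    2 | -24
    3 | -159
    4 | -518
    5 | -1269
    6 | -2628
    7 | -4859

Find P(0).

6

First differences: -31, -135, -359, -751, -1359, -2231. Second differences: -104, -224, -392, -608, -872. Third differences: -120, -168, -216, -264. Fourth differences: -48, -48, -48.
Level-4 differences are constant, so P has degree 4.
Fitting a degree-4 polynomial gives P(t) = -2t^4 - 2t² + 5t + 6.
Then P(0) = 6.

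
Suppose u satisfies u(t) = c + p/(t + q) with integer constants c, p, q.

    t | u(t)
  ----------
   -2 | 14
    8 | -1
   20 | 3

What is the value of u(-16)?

7

(u(t) − c)(t + q) = p for each data point; the three points give a linear system in c and q, then p follows.
Solving: c = 5, q = -2, p = -36, so u(t) = 5 − 36/(t − 2).
Then u(-16) = 5 − 36/(-18) = 7.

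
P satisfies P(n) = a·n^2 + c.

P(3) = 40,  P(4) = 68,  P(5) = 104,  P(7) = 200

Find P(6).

From P(3) = 40 and P(4) = 68: 9a + c = 40 and 16a + c = 68.
Subtracting: 7a = 28, so a = 4; then c = 40 − 4·9 = 4.
So P(n) = 4n² + 4, and P(6) = 148.

148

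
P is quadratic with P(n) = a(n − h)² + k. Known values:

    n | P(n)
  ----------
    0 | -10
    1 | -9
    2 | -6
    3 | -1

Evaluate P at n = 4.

6

First differences 1, 3, 5; second difference 2 = 2a, so a = 1.
Expanding, the n-coefficient is −2ah = -2h; matching it to the data gives h = 0, and then k = -10.
So P(n) = 1(n + 0)² − 10.
P(4) = 1·4² − 10 = 6.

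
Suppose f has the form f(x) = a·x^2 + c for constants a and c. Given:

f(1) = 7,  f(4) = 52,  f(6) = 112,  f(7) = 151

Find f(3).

From f(1) = 7 and f(4) = 52: 1a + c = 7 and 16a + c = 52.
Subtracting: 15a = 45, so a = 3; then c = 7 − 3·1 = 4.
So f(x) = 3x² + 4, and f(3) = 31.

31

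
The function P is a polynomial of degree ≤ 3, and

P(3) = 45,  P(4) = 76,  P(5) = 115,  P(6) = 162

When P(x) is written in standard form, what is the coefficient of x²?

First differences: 31, 39, 47. Second differences: 8, 8.
Level-2 differences are constant, so P has degree 2.
Fitting a degree-2 polynomial gives P(x) = 4x² + 3x.
The coefficient of x² is 4.

4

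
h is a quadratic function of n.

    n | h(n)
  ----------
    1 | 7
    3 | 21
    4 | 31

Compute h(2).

13

Write h(n) = an² + bn + c; the 3 given values yield a linear system in the 3 coefficients.
Solving, h(n) = n² + 3n + 3.
Then h(2) = 13.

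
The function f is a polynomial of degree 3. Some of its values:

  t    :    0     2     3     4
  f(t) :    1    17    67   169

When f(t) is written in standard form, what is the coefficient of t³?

3

Write f(t) = at³ + bt² + ct + d; the 4 given values yield a linear system in the 4 coefficients.
Solving, f(t) = 3t³ - t² - 2t + 1.
The coefficient of t³ is 3.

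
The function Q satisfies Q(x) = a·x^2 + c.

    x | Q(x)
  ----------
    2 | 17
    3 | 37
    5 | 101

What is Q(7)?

From Q(2) = 17 and Q(3) = 37: 4a + c = 17 and 9a + c = 37.
Subtracting: 5a = 20, so a = 4; then c = 17 − 4·4 = 1.
So Q(x) = 4x² + 1, and Q(7) = 197.

197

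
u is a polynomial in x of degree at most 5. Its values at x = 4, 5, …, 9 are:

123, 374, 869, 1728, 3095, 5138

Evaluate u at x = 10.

First differences: 251, 495, 859, 1367, 2043. Second differences: 244, 364, 508, 676. Third differences: 120, 144, 168. Fourth differences: 24, 24.
Level-4 differences are constant, so u has degree 4.
Extending the table by one column gives the next first difference 2911, so u(10) = 5138 + 2911 = 8049.

8049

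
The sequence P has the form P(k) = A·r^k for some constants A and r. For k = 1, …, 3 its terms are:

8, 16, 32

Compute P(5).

Consecutive ratio: 16/8 = 2, and 32/16 = 2, so r = 2.
Then A·2^1 = 8 gives A = 4, and P(k) = 4·2^k.
P(5) = 4·2^5 = 128.

128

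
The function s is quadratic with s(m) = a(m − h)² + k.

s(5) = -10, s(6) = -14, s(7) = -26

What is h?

5

First differences -4, -12; second difference -8 = 2a, so a = -4.
Expanding, the m-coefficient is −2ah = 8h; matching it to the data gives h = 5, and then k = -10.
So s(m) = -4(m − 5)² − 10.
Hence h = 5.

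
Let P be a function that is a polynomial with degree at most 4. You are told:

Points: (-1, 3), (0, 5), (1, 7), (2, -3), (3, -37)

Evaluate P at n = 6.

-403

Write P(n) = an^4 + bn³ + cn² + dn + e; the 5 given values yield a linear system in the 5 coefficients.
Solving, the leading coefficient vanishes, and P(n) = -2n³ + 4n + 5.
Then P(6) = -403.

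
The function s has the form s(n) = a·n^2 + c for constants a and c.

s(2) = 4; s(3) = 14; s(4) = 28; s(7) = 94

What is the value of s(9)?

From s(2) = 4 and s(3) = 14: 4a + c = 4 and 9a + c = 14.
Subtracting: 5a = 10, so a = 2; then c = 4 − 2·4 = -4.
So s(n) = 2n² − 4, and s(9) = 158.

158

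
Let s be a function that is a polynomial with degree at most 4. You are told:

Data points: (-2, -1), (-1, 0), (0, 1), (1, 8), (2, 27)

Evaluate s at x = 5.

First differences: 1, 1, 7, 19. Second differences: 0, 6, 12. Third differences: 6, 6.
Level-3 differences are constant, so s has degree 3.
Fitting a degree-3 polynomial gives s(x) = x³ + 3x² + 3x + 1.
Then s(5) = 216.

216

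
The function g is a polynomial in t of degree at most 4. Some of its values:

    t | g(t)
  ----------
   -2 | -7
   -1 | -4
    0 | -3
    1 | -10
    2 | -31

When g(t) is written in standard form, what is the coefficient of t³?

-1

First differences: 3, 1, -7, -21. Second differences: -2, -8, -14. Third differences: -6, -6.
Level-3 differences are constant, so g has degree 3.
Fitting a degree-3 polynomial gives g(t) = -t³ - 4t² - 2t - 3.
The coefficient of t³ is -1.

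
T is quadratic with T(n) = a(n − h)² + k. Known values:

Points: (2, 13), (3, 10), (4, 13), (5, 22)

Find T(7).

58

First differences -3, 3, 9; second difference 6 = 2a, so a = 3.
Expanding, the n-coefficient is −2ah = -6h; matching it to the data gives h = 3, and then k = 10.
So T(n) = 3(n − 3)² + 10.
T(7) = 3·4² + 10 = 58.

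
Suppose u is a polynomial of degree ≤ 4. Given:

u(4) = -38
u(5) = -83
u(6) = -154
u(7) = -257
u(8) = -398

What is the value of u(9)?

-583

Write u(x) = ax^4 + bx³ + cx² + dx + e; the 5 given values yield a linear system in the 5 coefficients.
Solving, the leading coefficient vanishes, and u(x) = -x³ + 2x² - 2x + 2.
Then u(9) = -583.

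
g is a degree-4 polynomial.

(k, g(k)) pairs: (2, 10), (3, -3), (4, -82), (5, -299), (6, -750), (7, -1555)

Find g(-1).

13

Write g(k) = ak^4 + bk³ + ck² + dk + e; the 6 given values yield a linear system in the 5 coefficients.
Solving, g(k) = -k^4 + 2k³ + 4k² - 6k + 6.
Then g(-1) = 13.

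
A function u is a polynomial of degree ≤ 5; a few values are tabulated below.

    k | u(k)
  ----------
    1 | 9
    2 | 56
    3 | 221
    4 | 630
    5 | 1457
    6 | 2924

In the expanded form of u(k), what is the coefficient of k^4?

Write u(k) = ak^5 + bk^4 + ck³ + dk² + ek + p; the 6 given values yield a linear system in the 6 coefficients.
Solving, the leading coefficient vanishes, and u(k) = 2k^4 + k³ + 3k² + k + 2.
The coefficient of k^4 is 2.

2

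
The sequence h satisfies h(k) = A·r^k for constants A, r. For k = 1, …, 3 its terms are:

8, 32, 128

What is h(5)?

2048

Consecutive ratio: 32/8 = 4, and 128/32 = 4, so r = 4.
Then A·4^1 = 8 gives A = 2, and h(k) = 2·4^k.
h(5) = 2·4^5 = 2048.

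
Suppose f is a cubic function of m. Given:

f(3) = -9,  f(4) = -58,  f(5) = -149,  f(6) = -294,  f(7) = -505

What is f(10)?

-1654

First differences: -49, -91, -145, -211. Second differences: -42, -54, -66. Third differences: -12, -12.
Level-3 differences are constant, so f has degree 3.
Fitting a degree-3 polynomial gives f(m) = -2m³ + 3m² + 4m + 6.
Then f(10) = -1654.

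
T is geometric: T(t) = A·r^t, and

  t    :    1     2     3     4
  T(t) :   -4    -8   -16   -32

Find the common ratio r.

2

Consecutive ratio: -8/(-4) = 2, and -16/(-8) = 2, so r = 2.
Then A·2^1 = -4 gives A = -2, and T(t) = -2·2^t.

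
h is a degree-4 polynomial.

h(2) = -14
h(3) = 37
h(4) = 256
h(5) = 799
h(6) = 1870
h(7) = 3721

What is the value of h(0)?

First differences: 51, 219, 543, 1071, 1851. Second differences: 168, 324, 528, 780. Third differences: 156, 204, 252. Fourth differences: 48, 48.
Level-4 differences are constant, so h has degree 4.
Fitting a degree-4 polynomial gives h(n) = 2n^4 - 2n³ - 8n² - n + 4.
Then h(0) = 4.

4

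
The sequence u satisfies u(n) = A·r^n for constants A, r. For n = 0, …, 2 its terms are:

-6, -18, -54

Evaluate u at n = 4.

-486

Consecutive ratio: -18/(-6) = 3, and -54/(-18) = 3, so r = 3.
Then A·3^0 = -6 gives A = -6, and u(n) = -6·3^n.
u(4) = -6·3^4 = -486.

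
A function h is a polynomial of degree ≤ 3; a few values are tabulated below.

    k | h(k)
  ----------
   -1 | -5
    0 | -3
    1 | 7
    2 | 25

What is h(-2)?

1

First differences: 2, 10, 18. Second differences: 8, 8.
Level-2 differences are constant, so h has degree 2.
Fitting a degree-2 polynomial gives h(k) = 4k² + 6k - 3.
Then h(-2) = 1.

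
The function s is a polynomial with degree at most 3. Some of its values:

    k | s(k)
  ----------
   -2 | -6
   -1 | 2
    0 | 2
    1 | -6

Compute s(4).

First differences: 8, 0, -8. Second differences: -8, -8.
Level-2 differences are constant, so s has degree 2.
Fitting a degree-2 polynomial gives s(k) = -4k² - 4k + 2.
Then s(4) = -78.

-78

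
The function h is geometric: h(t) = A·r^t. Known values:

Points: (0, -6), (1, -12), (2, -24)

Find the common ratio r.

Consecutive ratio: -12/(-6) = 2, and -24/(-12) = 2, so r = 2.
Then A·2^0 = -6 gives A = -6, and h(t) = -6·2^t.

2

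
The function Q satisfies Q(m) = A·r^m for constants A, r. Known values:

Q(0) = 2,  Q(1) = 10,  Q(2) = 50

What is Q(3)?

Consecutive ratio: 10/2 = 5, and 50/10 = 5, so r = 5.
Then A·5^0 = 2 gives A = 2, and Q(m) = 2·5^m.
Q(3) = 2·5^3 = 250.

250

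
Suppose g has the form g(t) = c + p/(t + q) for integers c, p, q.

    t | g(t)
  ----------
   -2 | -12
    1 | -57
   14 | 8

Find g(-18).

0

(g(t) − c)(t + q) = p for each data point; the three points give a linear system in c and q, then p follows.
Solving: c = 3, q = -2, p = 60, so g(t) = 3 + 60/(t − 2).
Then g(-18) = 3 + 60/(-20) = 0.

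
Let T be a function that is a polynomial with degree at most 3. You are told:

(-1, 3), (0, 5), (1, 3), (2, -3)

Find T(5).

-45

First differences: 2, -2, -6. Second differences: -4, -4.
Level-2 differences are constant, so T has degree 2.
Fitting a degree-2 polynomial gives T(n) = -2n² + 5.
Then T(5) = -45.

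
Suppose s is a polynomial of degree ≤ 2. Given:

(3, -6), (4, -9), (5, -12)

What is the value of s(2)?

First differences: -3, -3.
Level-1 differences are constant, so s has degree 1.
Fitting a degree-1 polynomial gives s(k) = -3k + 3.
Then s(2) = -3.

-3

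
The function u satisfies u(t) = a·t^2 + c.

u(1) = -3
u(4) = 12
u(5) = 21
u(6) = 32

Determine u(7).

From u(1) = -3 and u(4) = 12: 1a + c = -3 and 16a + c = 12.
Subtracting: 15a = 15, so a = 1; then c = -3 − 1·1 = -4.
So u(t) = 1t² − 4, and u(7) = 45.

45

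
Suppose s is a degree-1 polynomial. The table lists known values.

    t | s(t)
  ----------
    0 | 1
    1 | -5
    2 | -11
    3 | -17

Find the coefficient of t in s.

-6

First differences: -6, -6, -6.
Level-1 differences are constant, so s has degree 1.
Fitting a degree-1 polynomial gives s(t) = -6t + 1.
The coefficient of t is -6.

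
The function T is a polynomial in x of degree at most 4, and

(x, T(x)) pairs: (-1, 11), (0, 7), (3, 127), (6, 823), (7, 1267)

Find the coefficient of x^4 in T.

0

Write T(x) = ax^4 + bx³ + cx² + dx + e; the 5 given values yield a linear system in the 5 coefficients.
Solving, the leading coefficient vanishes, and T(x) = 3x³ + 5x² - 2x + 7.
The coefficient of x^4 is 0.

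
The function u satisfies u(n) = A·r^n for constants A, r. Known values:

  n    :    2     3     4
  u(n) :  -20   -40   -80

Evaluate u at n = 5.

-160

Consecutive ratio: -40/(-20) = 2, and -80/(-40) = 2, so r = 2.
Then A·2^2 = -20 gives A = -5, and u(n) = -5·2^n.
u(5) = -5·2^5 = -160.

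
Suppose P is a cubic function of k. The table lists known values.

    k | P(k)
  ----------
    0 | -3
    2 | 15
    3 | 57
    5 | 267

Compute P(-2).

-13

Write P(k) = ak³ + bk² + ck + d; the 4 given values yield a linear system in the 4 coefficients.
Solving, P(k) = 2k³ + k² - k - 3.
Then P(-2) = -13.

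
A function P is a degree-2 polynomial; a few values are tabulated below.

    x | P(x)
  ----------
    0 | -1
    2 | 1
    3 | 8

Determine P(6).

53

Write P(x) = ax² + bx + c; the 3 given values yield a linear system in the 3 coefficients.
Solving, P(x) = 2x² - 3x - 1.
Then P(6) = 53.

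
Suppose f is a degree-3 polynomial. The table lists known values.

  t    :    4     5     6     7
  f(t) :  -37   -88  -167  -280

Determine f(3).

Write f(t) = at³ + bt² + ct + d; the 4 given values yield a linear system in the 4 coefficients.
Solving, f(t) = -t³ + t² + t + 7.
Then f(3) = -8.

-8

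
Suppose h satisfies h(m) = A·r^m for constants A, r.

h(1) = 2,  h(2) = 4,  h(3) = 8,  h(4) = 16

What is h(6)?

64

Consecutive ratio: 4/2 = 2, and 8/4 = 2, so r = 2.
Then A·2^1 = 2 gives A = 1, and h(m) = 1·2^m.
h(6) = 1·2^6 = 64.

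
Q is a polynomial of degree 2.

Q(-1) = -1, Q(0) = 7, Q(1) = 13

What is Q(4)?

19

Write Q(k) = ak² + bk + c; the 3 given values yield a linear system in the 3 coefficients.
Solving, Q(k) = -k² + 7k + 7.
Then Q(4) = 19.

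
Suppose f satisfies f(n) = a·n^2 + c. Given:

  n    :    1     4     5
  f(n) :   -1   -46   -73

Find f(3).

From f(1) = -1 and f(4) = -46: 1a + c = -1 and 16a + c = -46.
Subtracting: 15a = -45, so a = -3; then c = -1 − (-3)·1 = 2.
So f(n) = -3n² + 2, and f(3) = -25.

-25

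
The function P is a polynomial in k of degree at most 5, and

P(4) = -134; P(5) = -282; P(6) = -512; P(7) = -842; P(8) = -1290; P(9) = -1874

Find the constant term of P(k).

Write P(k) = ak^5 + bk^4 + ck³ + dk² + ek + p; the 6 given values yield a linear system in the 6 coefficients.
Solving, the top 2 coefficients vanish, and P(k) = -3k³ + 4k² - k - 2.
The constant term is P(0) = -2.

-2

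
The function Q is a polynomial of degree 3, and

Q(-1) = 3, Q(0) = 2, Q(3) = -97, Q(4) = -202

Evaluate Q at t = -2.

Write Q(t) = at³ + bt² + ct + d; the 4 given values yield a linear system in the 4 coefficients.
Solving, Q(t) = -2t³ - 4t² - 3t + 2.
Then Q(-2) = 8.

8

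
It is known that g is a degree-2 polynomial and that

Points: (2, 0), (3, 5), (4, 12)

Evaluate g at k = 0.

Write g(k) = ak² + bk + c; the 3 given values yield a linear system in the 3 coefficients.
Solving, g(k) = k² - 4.
Then g(0) = -4.

-4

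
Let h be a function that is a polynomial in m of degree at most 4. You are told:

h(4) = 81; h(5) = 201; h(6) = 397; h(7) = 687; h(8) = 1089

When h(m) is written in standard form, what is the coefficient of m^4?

First differences: 120, 196, 290, 402. Second differences: 76, 94, 112. Third differences: 18, 18.
Level-3 differences are constant, so h has degree 3.
Fitting a degree-3 polynomial gives h(m) = 3m³ - 7m² + 1.
The coefficient of m^4 is 0.

0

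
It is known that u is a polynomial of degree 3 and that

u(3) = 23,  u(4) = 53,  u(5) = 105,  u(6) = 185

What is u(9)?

Write u(m) = am³ + bm² + cm + d; the 4 given values yield a linear system in the 4 coefficients.
Solving, u(m) = m³ - m² + 5.
Then u(9) = 653.

653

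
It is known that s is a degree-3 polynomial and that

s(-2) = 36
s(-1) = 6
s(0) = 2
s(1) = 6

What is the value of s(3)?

-34

Write s(t) = at³ + bt² + ct + d; the 4 given values yield a linear system in the 4 coefficients.
Solving, s(t) = -3t³ + 4t² + 3t + 2.
Then s(3) = -34.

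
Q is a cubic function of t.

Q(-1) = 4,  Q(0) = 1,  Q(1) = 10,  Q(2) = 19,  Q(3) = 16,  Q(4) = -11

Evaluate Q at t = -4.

205

Write Q(t) = at³ + bt² + ct + d; the 6 given values yield a linear system in the 4 coefficients.
Solving, Q(t) = -2t³ + 6t² + 5t + 1.
Then Q(-4) = 205.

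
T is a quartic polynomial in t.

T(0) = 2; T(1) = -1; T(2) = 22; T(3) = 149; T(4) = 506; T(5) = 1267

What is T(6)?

2654

First differences: -3, 23, 127, 357, 761. Second differences: 26, 104, 230, 404. Third differences: 78, 126, 174. Fourth differences: 48, 48.
Level-4 differences are constant, so T has degree 4.
Extending the table by one column gives the next first difference 1387, so T(6) = 1267 + 1387 = 2654.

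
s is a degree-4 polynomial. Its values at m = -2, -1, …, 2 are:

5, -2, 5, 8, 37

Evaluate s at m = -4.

373

Write s(m) = am^4 + bm³ + cm² + dm + e; the 5 given values yield a linear system in the 5 coefficients.
Solving, s(m) = 2m^4 + m³ - 4m² + 4m + 5.
Then s(-4) = 373.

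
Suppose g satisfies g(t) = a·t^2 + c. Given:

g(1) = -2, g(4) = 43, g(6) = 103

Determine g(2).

From g(1) = -2 and g(4) = 43: 1a + c = -2 and 16a + c = 43.
Subtracting: 15a = 45, so a = 3; then c = -2 − 3·1 = -5.
So g(t) = 3t² − 5, and g(2) = 7.

7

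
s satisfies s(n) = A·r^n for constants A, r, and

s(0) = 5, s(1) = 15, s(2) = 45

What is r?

3

Consecutive ratio: 15/5 = 3, and 45/15 = 3, so r = 3.
Then A·3^0 = 5 gives A = 5, and s(n) = 5·3^n.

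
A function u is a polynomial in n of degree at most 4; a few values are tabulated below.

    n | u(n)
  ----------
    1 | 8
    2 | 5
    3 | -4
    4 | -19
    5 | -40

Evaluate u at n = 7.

-100

First differences: -3, -9, -15, -21. Second differences: -6, -6, -6.
Level-2 differences are constant, so u has degree 2.
Fitting a degree-2 polynomial gives u(n) = -3n² + 6n + 5.
Then u(7) = -100.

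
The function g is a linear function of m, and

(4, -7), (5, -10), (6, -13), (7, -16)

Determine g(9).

-22

Write g(m) = am + b; the 4 given values yield a linear system in the 2 coefficients.
Solving, g(m) = -3m + 5.
Then g(9) = -22.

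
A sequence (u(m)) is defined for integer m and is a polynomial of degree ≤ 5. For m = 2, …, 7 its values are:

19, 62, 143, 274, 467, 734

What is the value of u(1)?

2

First differences: 43, 81, 131, 193, 267. Second differences: 38, 50, 62, 74. Third differences: 12, 12, 12.
Level-3 differences are constant, so u has degree 3.
Fitting a degree-3 polynomial gives u(m) = 2m³ + m² - 1.
Then u(1) = 2.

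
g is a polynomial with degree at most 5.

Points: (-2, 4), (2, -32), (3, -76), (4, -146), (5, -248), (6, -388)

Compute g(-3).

Write g(t) = at^5 + bt^4 + ct³ + dt² + et + p; the 6 given values yield a linear system in the 6 coefficients.
Solving, the top 2 coefficients vanish, and g(t) = -t³ - 4t² - 5t + 2.
Then g(-3) = 8.

8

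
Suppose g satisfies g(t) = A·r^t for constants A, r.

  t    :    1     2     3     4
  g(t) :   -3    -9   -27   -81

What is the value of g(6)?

Consecutive ratio: -9/(-3) = 3, and -27/(-9) = 3, so r = 3.
Then A·3^1 = -3 gives A = -1, and g(t) = -1·3^t.
g(6) = -1·3^6 = -729.

-729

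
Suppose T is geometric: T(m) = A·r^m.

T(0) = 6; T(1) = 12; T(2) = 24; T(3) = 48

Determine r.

2

Consecutive ratio: 12/6 = 2, and 24/12 = 2, so r = 2.
Then A·2^0 = 6 gives A = 6, and T(m) = 6·2^m.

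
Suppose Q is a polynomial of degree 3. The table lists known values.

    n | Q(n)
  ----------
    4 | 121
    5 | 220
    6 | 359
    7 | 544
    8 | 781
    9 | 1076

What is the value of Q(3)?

First differences: 99, 139, 185, 237, 295. Second differences: 40, 46, 52, 58. Third differences: 6, 6, 6.
Level-3 differences are constant, so Q has degree 3.
Fitting a degree-3 polynomial gives Q(n) = n³ + 5n² - 7n + 5.
Then Q(3) = 56.

56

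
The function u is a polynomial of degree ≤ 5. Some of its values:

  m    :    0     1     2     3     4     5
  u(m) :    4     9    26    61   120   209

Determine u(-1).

First differences: 5, 17, 35, 59, 89. Second differences: 12, 18, 24, 30. Third differences: 6, 6, 6.
Level-3 differences are constant, so u has degree 3.
Fitting a degree-3 polynomial gives u(m) = m³ + 3m² + m + 4.
Then u(-1) = 5.

5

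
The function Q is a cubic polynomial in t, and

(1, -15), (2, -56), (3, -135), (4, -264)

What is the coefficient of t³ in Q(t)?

Write Q(t) = at³ + bt² + ct + d; the 4 given values yield a linear system in the 4 coefficients.
Solving, Q(t) = -2t³ - 7t² - 6t.
The coefficient of t³ is -2.

-2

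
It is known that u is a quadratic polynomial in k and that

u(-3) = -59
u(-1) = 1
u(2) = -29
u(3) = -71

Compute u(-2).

Write u(k) = ak² + bk + c; the 4 given values yield a linear system in the 3 coefficients.
Solving, u(k) = -8k² - 2k + 7.
Then u(-2) = -21.

-21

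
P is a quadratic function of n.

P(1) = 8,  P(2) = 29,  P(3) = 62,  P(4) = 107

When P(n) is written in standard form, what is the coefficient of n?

Write P(n) = an² + bn + c; the 4 given values yield a linear system in the 3 coefficients.
Solving, P(n) = 6n² + 3n - 1.
The coefficient of n is 3.

3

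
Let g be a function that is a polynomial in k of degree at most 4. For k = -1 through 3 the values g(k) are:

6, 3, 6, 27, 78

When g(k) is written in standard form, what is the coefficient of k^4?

0

First differences: -3, 3, 21, 51. Second differences: 6, 18, 30. Third differences: 12, 12.
Level-3 differences are constant, so g has degree 3.
Fitting a degree-3 polynomial gives g(k) = 2k³ + 3k² - 2k + 3.
The coefficient of k^4 is 0.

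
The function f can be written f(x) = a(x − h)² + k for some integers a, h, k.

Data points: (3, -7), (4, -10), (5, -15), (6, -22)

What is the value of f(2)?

First differences -3, -5, -7; second difference -2 = 2a, so a = -1.
Expanding, the x-coefficient is −2ah = 2h; matching it to the data gives h = 2, and then k = -6.
So f(x) = -1(x − 2)² − 6.
f(2) = -1·0² − 6 = -6.

-6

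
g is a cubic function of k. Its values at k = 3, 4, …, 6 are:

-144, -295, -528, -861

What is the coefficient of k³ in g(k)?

-3

Write g(k) = ak³ + bk² + ck + d; the 4 given values yield a linear system in the 4 coefficients.
Solving, g(k) = -3k³ - 5k² - 5k - 3.
The coefficient of k³ is -3.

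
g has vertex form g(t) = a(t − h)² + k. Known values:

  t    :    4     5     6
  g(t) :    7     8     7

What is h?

First differences 1, -1; second difference -2 = 2a, so a = -1.
Expanding, the t-coefficient is −2ah = 2h; matching it to the data gives h = 5, and then k = 8.
So g(t) = -1(t − 5)² + 8.
Hence h = 5.

5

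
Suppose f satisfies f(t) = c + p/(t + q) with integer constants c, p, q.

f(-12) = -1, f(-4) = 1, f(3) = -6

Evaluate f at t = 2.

(f(t) − c)(t + q) = p for each data point; the three points give a linear system in c and q, then p follows.
Solving: c = -2, q = 0, p = -12, so f(t) = -2 − 12/(t + 0).
Then f(2) = -2 − 12/2 = -8.

-8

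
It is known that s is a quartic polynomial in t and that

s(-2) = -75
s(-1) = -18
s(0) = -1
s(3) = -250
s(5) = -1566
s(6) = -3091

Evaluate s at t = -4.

-621

Write s(t) = at^4 + bt³ + ct² + dt + e; the 6 given values yield a linear system in the 5 coefficients.
Solving, s(t) = -2t^4 - t³ - 9t² + 7t - 1.
Then s(-4) = -621.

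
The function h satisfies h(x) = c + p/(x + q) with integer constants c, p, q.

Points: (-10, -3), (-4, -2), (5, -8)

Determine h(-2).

-1

(h(x) − c)(x + q) = p for each data point; the three points give a linear system in c and q, then p follows.
Solving: c = -4, q = -2, p = -12, so h(x) = -4 − 12/(x − 2).
Then h(-2) = -4 − 12/(-4) = -1.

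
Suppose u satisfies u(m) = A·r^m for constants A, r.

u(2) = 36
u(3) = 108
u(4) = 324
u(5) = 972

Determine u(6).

Consecutive ratio: 108/36 = 3, and 324/108 = 3, so r = 3.
Then A·3^2 = 36 gives A = 4, and u(m) = 4·3^m.
u(6) = 4·3^6 = 2916.

2916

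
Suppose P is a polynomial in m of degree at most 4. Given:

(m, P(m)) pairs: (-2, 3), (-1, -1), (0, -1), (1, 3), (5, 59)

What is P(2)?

Write P(m) = am^4 + bm³ + cm² + dm + e; the 5 given values yield a linear system in the 5 coefficients.
Solving, the top 2 coefficients vanish, and P(m) = 2m² + 2m - 1.
Then P(2) = 11.

11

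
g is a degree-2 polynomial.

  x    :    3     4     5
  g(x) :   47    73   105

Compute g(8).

237

Write g(x) = ax² + bx + c; the 3 given values yield a linear system in the 3 coefficients.
Solving, g(x) = 3x² + 5x + 5.
Then g(8) = 237.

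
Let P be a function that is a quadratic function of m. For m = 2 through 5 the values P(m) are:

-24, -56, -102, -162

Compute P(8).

First differences: -32, -46, -60. Second differences: -14, -14.
Level-2 differences are constant, so P has degree 2.
Fitting a degree-2 polynomial gives P(m) = -7m² + 3m - 2.
Then P(8) = -426.

-426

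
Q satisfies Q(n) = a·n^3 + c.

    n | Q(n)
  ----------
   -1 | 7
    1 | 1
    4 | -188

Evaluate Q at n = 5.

From Q(-1) = 7 and Q(1) = 1: -1a + c = 7 and 1a + c = 1.
Subtracting: 2a = -6, so a = -3; then c = 7 − (-3)·(-1) = 4.
So Q(n) = -3n³ + 4, and Q(5) = -371.

-371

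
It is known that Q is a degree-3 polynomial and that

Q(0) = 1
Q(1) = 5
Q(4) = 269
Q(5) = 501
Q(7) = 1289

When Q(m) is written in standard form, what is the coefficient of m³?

3

Write Q(m) = am³ + bm² + cm + d; the 5 given values yield a linear system in the 4 coefficients.
Solving, Q(m) = 3m³ + 6m² - 5m + 1.
The coefficient of m³ is 3.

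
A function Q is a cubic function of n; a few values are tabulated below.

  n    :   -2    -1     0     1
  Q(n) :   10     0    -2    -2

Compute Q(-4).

78

Write Q(n) = an³ + bn² + cn + d; the 4 given values yield a linear system in the 4 coefficients.
Solving, Q(n) = -n³ + n² - 2.
Then Q(-4) = 78.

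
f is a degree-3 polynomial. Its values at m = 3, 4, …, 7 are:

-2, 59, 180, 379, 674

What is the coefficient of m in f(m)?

First differences: 61, 121, 199, 295. Second differences: 60, 78, 96. Third differences: 18, 18.
Level-3 differences are constant, so f has degree 3.
Fitting a degree-3 polynomial gives f(m) = 3m³ - 6m² - 8m - 5.
The coefficient of m is -8.

-8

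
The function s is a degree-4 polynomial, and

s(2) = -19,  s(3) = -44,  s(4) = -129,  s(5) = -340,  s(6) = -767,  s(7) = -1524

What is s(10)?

-7275

First differences: -25, -85, -211, -427, -757. Second differences: -60, -126, -216, -330. Third differences: -66, -90, -114. Fourth differences: -24, -24.
Level-4 differences are constant, so s has degree 4.
Fitting a degree-4 polynomial gives s(t) = -t^4 + 3t³ - 2t² - 7t - 5.
Then s(10) = -7275.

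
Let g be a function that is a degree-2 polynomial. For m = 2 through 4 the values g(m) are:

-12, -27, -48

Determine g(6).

Write g(m) = am² + bm + c; the 3 given values yield a linear system in the 3 coefficients.
Solving, g(m) = -3m².
Then g(6) = -108.

-108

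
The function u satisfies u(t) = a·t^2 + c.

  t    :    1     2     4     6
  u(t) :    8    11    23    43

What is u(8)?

From u(1) = 8 and u(2) = 11: 1a + c = 8 and 4a + c = 11.
Subtracting: 3a = 3, so a = 1; then c = 8 − 1·1 = 7.
So u(t) = 1t² + 7, and u(8) = 71.

71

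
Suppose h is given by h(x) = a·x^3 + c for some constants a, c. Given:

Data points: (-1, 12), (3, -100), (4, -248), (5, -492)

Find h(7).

-1364

From h(-1) = 12 and h(3) = -100: -1a + c = 12 and 27a + c = -100.
Subtracting: 28a = -112, so a = -4; then c = 12 − (-4)·(-1) = 8.
So h(x) = -4x³ + 8, and h(7) = -1364.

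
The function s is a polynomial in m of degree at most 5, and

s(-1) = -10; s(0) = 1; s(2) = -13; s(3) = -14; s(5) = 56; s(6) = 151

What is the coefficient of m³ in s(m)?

2

Write s(m) = am^5 + bm^4 + cm³ + dm² + em + p; the 6 given values yield a linear system in the 6 coefficients.
Solving, the top 2 coefficients vanish, and s(m) = 2m³ - 8m² + m + 1.
The coefficient of m³ is 2.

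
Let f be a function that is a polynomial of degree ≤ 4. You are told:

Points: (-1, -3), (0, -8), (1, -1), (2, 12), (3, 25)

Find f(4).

32

Write f(k) = ak^4 + bk³ + ck² + dk + e; the 5 given values yield a linear system in the 5 coefficients.
Solving, the leading coefficient vanishes, and f(k) = -k³ + 6k² + 2k - 8.
Then f(4) = 32.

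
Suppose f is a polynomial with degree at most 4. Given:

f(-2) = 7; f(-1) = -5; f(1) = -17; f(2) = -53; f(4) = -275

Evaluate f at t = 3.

Write f(t) = at^4 + bt³ + ct² + dt + e; the 5 given values yield a linear system in the 5 coefficients.
Solving, the leading coefficient vanishes, and f(t) = -3t³ - 4t² - 3t - 7.
Then f(3) = -133.

-133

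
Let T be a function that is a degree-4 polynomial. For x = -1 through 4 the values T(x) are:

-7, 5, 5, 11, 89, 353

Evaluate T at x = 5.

Write T(x) = ax^4 + bx³ + cx² + dx + e; the 6 given values yield a linear system in the 5 coefficients.
Solving, T(x) = 2x^4 - x³ - 8x² + 7x + 5.
Then T(5) = 965.

965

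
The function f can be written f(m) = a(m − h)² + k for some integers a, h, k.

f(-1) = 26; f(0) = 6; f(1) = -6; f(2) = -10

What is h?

First differences -20, -12, -4; second difference 8 = 2a, so a = 4.
Expanding, the m-coefficient is −2ah = -8h; matching it to the data gives h = 2, and then k = -10.
So f(m) = 4(m − 2)² − 10.
Hence h = 2.

2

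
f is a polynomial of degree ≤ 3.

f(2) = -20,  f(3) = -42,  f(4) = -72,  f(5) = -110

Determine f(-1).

-2

First differences: -22, -30, -38. Second differences: -8, -8.
Level-2 differences are constant, so f has degree 2.
Fitting a degree-2 polynomial gives f(n) = -4n² - 2n.
Then f(-1) = -2.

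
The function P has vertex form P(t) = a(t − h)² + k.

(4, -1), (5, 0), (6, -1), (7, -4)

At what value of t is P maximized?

First differences 1, -1, -3; second difference -2 = 2a, so a = -1.
Expanding, the t-coefficient is −2ah = 2h; matching it to the data gives h = 5, and then k = 0.
So P(t) = -1(t − 5)² + 0.
Hence h = 5.

5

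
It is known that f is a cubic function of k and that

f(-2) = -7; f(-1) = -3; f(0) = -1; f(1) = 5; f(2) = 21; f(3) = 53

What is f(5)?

First differences: 4, 2, 6, 16, 32. Second differences: -2, 4, 10, 16. Third differences: 6, 6, 6.
Level-3 differences are constant, so f has degree 3.
Fitting a degree-3 polynomial gives f(k) = k³ + 2k² + 3k - 1.
Then f(5) = 189.

189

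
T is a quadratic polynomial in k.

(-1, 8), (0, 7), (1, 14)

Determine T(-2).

17

Write T(k) = ak² + bk + c; the 3 given values yield a linear system in the 3 coefficients.
Solving, T(k) = 4k² + 3k + 7.
Then T(-2) = 17.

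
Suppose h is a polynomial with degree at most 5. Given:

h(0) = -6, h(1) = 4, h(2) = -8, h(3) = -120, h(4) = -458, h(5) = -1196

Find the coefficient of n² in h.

6

First differences: 10, -12, -112, -338, -738. Second differences: -22, -100, -226, -400. Third differences: -78, -126, -174. Fourth differences: -48, -48.
Level-4 differences are constant, so h has degree 4.
Fitting a degree-4 polynomial gives h(n) = -2n^4 - n³ + 6n² + 7n - 6.
The coefficient of n² is 6.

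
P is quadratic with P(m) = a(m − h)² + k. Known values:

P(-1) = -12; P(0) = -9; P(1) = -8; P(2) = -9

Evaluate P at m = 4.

-17

First differences 3, 1, -1; second difference -2 = 2a, so a = -1.
Expanding, the m-coefficient is −2ah = 2h; matching it to the data gives h = 1, and then k = -8.
So P(m) = -1(m − 1)² − 8.
P(4) = -1·3² − 8 = -17.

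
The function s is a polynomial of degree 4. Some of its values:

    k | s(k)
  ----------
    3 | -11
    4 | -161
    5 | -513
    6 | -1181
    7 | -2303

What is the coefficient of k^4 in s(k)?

Write s(k) = ak^4 + bk³ + ck² + dk + e; the 5 given values yield a linear system in the 5 coefficients.
Solving, s(k) = -k^4 - k³ + 8k² + 6k + 7.
The coefficient of k^4 is -1.

-1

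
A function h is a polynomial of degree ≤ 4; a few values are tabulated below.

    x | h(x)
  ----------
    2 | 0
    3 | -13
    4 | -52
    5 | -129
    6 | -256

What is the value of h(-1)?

3

First differences: -13, -39, -77, -127. Second differences: -26, -38, -50. Third differences: -12, -12.
Level-3 differences are constant, so h has degree 3.
Fitting a degree-3 polynomial gives h(x) = -2x³ + 5x² - 4.
Then h(-1) = 3.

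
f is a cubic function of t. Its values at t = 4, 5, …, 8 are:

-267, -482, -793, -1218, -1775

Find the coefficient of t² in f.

Write f(t) = at³ + bt² + ct + d; the 5 given values yield a linear system in the 4 coefficients.
Solving, f(t) = -3t³ - 3t² - 5t - 7.
The coefficient of t² is -3.

-3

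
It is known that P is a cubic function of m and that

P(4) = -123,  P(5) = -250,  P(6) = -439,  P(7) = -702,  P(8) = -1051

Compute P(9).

-1498

First differences: -127, -189, -263, -349. Second differences: -62, -74, -86. Third differences: -12, -12.
Level-3 differences are constant, so P has degree 3.
Fitting a degree-3 polynomial gives P(m) = -2m³ - m² + 4m + 5.
Then P(9) = -1498.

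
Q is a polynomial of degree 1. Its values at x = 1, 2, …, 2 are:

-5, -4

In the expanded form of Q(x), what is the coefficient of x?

1

Write Q(x) = ax + b; the 2 given values yield a linear system in the 2 coefficients.
Solving, Q(x) = x - 6.
The coefficient of x is 1.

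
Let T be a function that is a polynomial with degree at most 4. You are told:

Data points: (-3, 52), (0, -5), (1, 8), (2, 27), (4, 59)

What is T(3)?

46

Write T(k) = ak^4 + bk³ + ck² + dk + e; the 5 given values yield a linear system in the 5 coefficients.
Solving, the leading coefficient vanishes, and T(k) = -k³ + 6k² + 8k - 5.
Then T(3) = 46.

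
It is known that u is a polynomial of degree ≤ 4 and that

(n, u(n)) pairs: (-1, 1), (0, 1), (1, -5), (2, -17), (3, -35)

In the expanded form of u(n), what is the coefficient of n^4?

0

Write u(n) = an^4 + bn³ + cn² + dn + e; the 5 given values yield a linear system in the 5 coefficients.
Solving, the top 2 coefficients vanish, and u(n) = -3n² - 3n + 1.
The coefficient of n^4 is 0.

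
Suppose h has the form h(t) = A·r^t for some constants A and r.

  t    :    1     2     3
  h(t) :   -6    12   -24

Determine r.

Consecutive ratio: 12/(-6) = -2, and -24/12 = -2, so r = -2.
Then A·(-2)^1 = -6 gives A = 3, and h(t) = 3·(-2)^t.

-2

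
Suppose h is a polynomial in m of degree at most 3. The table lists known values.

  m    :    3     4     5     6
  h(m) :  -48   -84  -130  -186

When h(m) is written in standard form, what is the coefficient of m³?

0

Write h(m) = am³ + bm² + cm + d; the 4 given values yield a linear system in the 4 coefficients.
Solving, the leading coefficient vanishes, and h(m) = -5m² - m.
The coefficient of m³ is 0.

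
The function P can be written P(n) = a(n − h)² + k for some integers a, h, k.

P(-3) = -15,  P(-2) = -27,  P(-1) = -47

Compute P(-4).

First differences -12, -20; second difference -8 = 2a, so a = -4.
Expanding, the n-coefficient is −2ah = 8h; matching it to the data gives h = -4, and then k = -11.
So P(n) = -4(n + 4)² − 11.
P(-4) = -4·0² − 11 = -11.

-11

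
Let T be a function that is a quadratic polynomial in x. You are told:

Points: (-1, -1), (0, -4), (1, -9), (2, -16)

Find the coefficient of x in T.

-4

First differences: -3, -5, -7. Second differences: -2, -2.
Level-2 differences are constant, so T has degree 2.
Fitting a degree-2 polynomial gives T(x) = -x² - 4x - 4.
The coefficient of x is -4.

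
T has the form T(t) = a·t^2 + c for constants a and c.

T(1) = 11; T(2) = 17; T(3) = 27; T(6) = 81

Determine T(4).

From T(1) = 11 and T(2) = 17: 1a + c = 11 and 4a + c = 17.
Subtracting: 3a = 6, so a = 2; then c = 11 − 2·1 = 9.
So T(t) = 2t² + 9, and T(4) = 41.

41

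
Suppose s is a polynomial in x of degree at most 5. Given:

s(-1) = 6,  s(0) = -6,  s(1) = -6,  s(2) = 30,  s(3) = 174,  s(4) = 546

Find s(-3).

First differences: -12, 0, 36, 144, 372. Second differences: 12, 36, 108, 228. Third differences: 24, 72, 120. Fourth differences: 48, 48.
Level-4 differences are constant, so s has degree 4.
Fitting a degree-4 polynomial gives s(x) = 2x^4 + 4x² - 6x - 6.
Then s(-3) = 210.

210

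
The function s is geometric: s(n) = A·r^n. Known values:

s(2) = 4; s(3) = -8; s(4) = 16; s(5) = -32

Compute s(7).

Consecutive ratio: -8/4 = -2, and 16/(-8) = -2, so r = -2.
Then A·(-2)^2 = 4 gives A = 1, and s(n) = 1·(-2)^n.
s(7) = 1·(-2)^7 = -128.

-128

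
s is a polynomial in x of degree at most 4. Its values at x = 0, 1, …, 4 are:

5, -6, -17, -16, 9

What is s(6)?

Write s(x) = ax^4 + bx³ + cx² + dx + e; the 5 given values yield a linear system in the 5 coefficients.
Solving, the leading coefficient vanishes, and s(x) = 2x³ - 6x² - 7x + 5.
Then s(6) = 179.

179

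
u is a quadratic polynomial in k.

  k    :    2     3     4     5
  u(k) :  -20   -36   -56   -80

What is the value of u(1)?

First differences: -16, -20, -24. Second differences: -4, -4.
Level-2 differences are constant, so u has degree 2.
Fitting a degree-2 polynomial gives u(k) = -2k² - 6k.
Then u(1) = -8.

-8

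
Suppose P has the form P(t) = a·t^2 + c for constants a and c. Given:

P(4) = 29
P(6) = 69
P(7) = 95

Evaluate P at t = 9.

From P(4) = 29 and P(6) = 69: 16a + c = 29 and 36a + c = 69.
Subtracting: 20a = 40, so a = 2; then c = 29 − 2·16 = -3.
So P(t) = 2t² − 3, and P(9) = 159.

159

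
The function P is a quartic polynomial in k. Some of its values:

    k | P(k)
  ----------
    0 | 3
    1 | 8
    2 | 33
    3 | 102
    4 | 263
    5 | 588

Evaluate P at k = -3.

228

First differences: 5, 25, 69, 161, 325. Second differences: 20, 44, 92, 164. Third differences: 24, 48, 72. Fourth differences: 24, 24.
Level-4 differences are constant, so P has degree 4.
Fitting a degree-4 polynomial gives P(k) = k^4 - 2k³ + 9k² - 3k + 3.
Then P(-3) = 228.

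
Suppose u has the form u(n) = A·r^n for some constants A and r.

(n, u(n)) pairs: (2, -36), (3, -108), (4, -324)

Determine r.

3

Consecutive ratio: -108/(-36) = 3, and -324/(-108) = 3, so r = 3.
Then A·3^2 = -36 gives A = -4, and u(n) = -4·3^n.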